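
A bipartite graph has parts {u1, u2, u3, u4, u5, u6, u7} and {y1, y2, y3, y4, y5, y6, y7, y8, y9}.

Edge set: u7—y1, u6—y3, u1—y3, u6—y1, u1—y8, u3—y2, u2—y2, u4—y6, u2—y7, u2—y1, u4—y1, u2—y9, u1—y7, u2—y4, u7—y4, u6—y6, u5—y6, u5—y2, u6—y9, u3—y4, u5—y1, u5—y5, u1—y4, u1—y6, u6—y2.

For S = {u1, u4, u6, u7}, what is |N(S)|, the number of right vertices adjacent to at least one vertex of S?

The union of neighbours of {u1, u4, u6, u7} is {y1, y2, y3, y4, y6, y7, y8, y9}, which has 8 elements.
Since |N(S)| = 8 ≥ |S| = 4, Hall's condition holds for this subset.

8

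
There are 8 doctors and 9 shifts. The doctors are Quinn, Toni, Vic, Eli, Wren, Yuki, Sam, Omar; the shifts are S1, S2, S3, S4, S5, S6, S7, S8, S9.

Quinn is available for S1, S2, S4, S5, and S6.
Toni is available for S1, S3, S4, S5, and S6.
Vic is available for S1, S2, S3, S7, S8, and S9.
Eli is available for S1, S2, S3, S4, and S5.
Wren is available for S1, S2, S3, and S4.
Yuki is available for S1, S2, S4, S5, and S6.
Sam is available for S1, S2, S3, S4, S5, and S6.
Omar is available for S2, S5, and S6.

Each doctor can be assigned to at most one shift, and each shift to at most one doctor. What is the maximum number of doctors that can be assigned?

One maximum matching: Quinn–S4, Toni–S1, Vic–S7, Eli–S5, Wren–S3, Yuki–S6, Sam–S2.
The set {Quinn, Toni, Eli, Wren, Yuki, Sam, Omar} has only 6 neighbours ({S1, S2, S3, S4, S5, S6}), so by Hall's theorem at most 7 of the 8 doctors can be matched.

7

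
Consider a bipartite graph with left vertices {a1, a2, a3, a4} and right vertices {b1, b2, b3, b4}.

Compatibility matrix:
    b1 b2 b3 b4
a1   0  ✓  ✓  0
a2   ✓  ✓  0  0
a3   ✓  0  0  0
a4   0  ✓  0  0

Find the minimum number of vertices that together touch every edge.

A maximum matching has 3 edges (e.g. a1–b3, a2–b2, a3–b1).
By König's theorem the minimum vertex cover has the same size. One such cover is {a1, b1, b2}.

3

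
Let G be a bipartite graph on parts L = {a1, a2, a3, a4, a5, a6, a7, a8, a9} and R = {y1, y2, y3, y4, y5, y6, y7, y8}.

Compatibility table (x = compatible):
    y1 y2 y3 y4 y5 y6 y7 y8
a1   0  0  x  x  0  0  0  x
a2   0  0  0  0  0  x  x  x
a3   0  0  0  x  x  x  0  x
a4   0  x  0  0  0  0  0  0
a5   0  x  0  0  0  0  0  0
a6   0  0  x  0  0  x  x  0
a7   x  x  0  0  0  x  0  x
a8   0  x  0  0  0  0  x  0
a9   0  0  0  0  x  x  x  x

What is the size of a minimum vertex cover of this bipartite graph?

The 8 edges a1–y4, a2–y6, a3–y5, a4–y2, a6–y3, a7–y1, a8–y7, a9–y8 form a matching, so any vertex cover needs at least 8 vertices (one per matched edge).
Conversely {a1, a2, a3, a6, a7, a8, a9, y2} meets every edge and has exactly 8 vertices, so 8 is optimal.

8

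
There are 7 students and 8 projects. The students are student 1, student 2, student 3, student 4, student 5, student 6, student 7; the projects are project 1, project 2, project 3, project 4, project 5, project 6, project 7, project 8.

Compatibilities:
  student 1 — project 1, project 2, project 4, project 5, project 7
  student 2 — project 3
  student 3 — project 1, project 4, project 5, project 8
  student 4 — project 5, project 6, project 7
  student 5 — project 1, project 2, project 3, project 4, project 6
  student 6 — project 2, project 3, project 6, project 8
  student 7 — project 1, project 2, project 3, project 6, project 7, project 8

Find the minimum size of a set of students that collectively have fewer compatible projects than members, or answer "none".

A matching saturating every student exists, for instance student 1→project 2, student 2→project 3, student 3→project 4, student 4→project 5, student 5→project 6, student 6→project 8, student 7→project 7.
By Hall's marriage theorem, this means |N(S)| ≥ |S| for every subset S, so no violating subset exists.

none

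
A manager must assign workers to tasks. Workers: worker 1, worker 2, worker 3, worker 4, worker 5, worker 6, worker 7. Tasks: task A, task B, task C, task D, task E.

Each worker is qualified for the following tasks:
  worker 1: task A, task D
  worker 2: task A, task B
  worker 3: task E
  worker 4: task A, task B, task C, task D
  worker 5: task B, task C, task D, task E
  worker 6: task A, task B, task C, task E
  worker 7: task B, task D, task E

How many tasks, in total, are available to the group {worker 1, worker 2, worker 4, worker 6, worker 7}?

The union of neighbours of {worker 1, worker 2, worker 4, worker 6, worker 7} is {task A, task B, task C, task D, task E}, which has 5 elements.
Since |N(S)| = 5 ≥ |S| = 5, Hall's condition holds for this subset.

5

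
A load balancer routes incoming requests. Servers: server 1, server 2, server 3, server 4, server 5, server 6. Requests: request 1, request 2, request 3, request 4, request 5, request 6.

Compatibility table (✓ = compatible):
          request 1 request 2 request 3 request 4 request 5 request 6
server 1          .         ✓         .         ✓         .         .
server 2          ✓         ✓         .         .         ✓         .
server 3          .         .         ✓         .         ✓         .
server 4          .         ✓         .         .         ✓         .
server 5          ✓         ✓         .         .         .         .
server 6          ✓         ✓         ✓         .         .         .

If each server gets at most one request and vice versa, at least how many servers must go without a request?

A valid assignment of size 5: server 1–request 4, server 2–request 1, server 3–request 3, server 4–request 5, server 5–request 2.
The set {server 2, server 3, server 4, server 5, server 6} has only 4 neighbours ({request 1, request 2, request 3, request 5}), so by Hall's theorem at most 5 of the 6 servers can be matched.
That matches 5 of the 6, leaving 1 unmatched; no matching can do better.

1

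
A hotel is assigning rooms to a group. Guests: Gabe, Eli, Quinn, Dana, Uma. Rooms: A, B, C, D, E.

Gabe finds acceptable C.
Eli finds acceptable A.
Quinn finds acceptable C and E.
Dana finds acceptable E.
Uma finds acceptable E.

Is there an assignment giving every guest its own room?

The set {Gabe, Quinn, Dana, Uma} has only 2 neighbours ({C, E}), so by Hall's theorem at most 3 of the 5 guests can be matched.
Hence no matching covers every guest.

No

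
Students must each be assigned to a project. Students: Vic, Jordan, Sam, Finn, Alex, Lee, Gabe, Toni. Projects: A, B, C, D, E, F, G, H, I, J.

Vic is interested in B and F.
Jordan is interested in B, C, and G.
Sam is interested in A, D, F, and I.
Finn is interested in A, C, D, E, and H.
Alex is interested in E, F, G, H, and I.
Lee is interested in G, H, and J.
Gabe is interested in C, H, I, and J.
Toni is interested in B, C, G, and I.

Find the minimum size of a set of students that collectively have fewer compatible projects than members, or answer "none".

none

A matching saturating every student exists, for instance Vic→F, Jordan→C, Sam→I, Finn→A, Alex→E, Lee→G, Gabe→J, Toni→B.
By Hall's marriage theorem, this means |N(S)| ≥ |S| for every subset S, so no violating subset exists.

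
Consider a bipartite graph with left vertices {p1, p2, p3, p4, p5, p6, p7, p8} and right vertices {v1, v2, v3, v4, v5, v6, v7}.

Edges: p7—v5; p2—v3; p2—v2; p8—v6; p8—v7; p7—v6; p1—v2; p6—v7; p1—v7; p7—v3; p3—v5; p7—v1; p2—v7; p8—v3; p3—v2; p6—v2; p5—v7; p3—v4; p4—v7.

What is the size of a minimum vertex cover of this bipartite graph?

{p2, p3, p7, p8, v2, v7} is a vertex cover of size 6: every edge has an endpoint in this set.
No smaller cover exists because p1–v2, p2–v3, p3–v4, p4–v7, p7–v1, p8–v6 is a matching of size 6, and a cover must include an endpoint of each of these disjoint edges (König's theorem).

6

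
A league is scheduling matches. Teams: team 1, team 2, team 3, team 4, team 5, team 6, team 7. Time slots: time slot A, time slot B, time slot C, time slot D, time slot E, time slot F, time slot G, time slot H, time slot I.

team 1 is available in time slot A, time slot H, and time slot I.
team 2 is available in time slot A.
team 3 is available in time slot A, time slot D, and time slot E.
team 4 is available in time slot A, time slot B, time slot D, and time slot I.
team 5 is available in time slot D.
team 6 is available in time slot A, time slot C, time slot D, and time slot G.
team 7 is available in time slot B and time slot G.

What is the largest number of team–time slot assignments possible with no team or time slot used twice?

7

A valid assignment of size 7: team 1–time slot H, team 2–time slot A, team 3–time slot E, team 4–time slot I, team 5–time slot D, team 6–time slot C, team 7–time slot G.
All 7 teams are matched, so no larger matching exists.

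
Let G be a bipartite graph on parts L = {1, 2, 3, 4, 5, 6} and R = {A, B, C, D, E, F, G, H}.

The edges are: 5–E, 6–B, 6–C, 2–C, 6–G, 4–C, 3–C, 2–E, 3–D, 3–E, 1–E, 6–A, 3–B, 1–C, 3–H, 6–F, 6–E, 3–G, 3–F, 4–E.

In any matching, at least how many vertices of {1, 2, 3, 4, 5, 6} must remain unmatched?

One maximum matching: 1→C, 2→E, 3→H, 6→G.
The set {1, 2, 4, 5} has only 2 neighbours ({C, E}), so by Hall's theorem at most 4 of the 6 left vertices can be matched.
That matches 4 of the 6, leaving 2 unmatched; no matching can do better.

2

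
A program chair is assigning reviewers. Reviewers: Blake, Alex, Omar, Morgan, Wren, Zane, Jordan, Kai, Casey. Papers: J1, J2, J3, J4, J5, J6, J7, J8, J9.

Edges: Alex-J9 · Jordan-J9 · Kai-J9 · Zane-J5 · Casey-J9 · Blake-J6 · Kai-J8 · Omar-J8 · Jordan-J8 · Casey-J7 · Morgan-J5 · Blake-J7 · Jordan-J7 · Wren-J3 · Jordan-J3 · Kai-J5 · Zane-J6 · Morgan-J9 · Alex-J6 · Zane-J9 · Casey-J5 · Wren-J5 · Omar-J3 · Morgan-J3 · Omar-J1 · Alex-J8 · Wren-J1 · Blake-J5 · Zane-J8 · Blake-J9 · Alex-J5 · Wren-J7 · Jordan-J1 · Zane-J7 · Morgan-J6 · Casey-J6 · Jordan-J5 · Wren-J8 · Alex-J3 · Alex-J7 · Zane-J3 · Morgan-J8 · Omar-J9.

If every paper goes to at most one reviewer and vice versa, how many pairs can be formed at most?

7

For example, pair Blake-J5, Alex-J6, Omar-J8, Morgan-J3, Wren-J1, Zane-J7, Jordan-J9.
The set {Blake, Alex, Omar, Morgan, Wren, Zane, Jordan, Kai, Casey} has only 7 neighbours ({J1, J3, J5, J6, J7, J8, J9}), so by Hall's theorem at most 7 of the 9 reviewers can be matched.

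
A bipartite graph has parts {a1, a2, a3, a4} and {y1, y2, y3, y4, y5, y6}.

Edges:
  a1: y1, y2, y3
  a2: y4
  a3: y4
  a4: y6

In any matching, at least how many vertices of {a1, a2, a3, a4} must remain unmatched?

One maximum matching: a1-y3, a2-y4, a4-y6.
The set {a2, a3} has only 1 neighbour ({y4}), so by Hall's theorem at most 3 of the 4 left vertices can be matched.
That matches 3 of the 4, leaving 1 unmatched; no matching can do better.

1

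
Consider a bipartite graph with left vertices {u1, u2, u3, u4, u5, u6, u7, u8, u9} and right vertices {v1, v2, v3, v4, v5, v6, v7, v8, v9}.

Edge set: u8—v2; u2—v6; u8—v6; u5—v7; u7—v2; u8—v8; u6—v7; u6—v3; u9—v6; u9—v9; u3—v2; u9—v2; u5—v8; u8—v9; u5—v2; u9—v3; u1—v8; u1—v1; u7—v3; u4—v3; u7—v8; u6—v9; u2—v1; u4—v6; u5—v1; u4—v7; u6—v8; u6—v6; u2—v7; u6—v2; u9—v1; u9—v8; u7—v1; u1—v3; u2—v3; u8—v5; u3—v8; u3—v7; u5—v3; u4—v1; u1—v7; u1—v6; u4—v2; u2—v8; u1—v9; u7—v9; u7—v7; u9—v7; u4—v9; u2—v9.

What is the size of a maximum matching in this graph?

A valid assignment of size 8: u1–v8, u2–v6, u3–v7, u4–v9, u5–v1, u6–v2, u7–v3, u8–v5.
The set {u1, u2, u3, u4, u5, u6, u7, u9} has only 7 neighbours ({v1, v2, v3, v6, v7, v8, v9}), so by Hall's theorem at most 8 of the 9 left vertices can be matched.

8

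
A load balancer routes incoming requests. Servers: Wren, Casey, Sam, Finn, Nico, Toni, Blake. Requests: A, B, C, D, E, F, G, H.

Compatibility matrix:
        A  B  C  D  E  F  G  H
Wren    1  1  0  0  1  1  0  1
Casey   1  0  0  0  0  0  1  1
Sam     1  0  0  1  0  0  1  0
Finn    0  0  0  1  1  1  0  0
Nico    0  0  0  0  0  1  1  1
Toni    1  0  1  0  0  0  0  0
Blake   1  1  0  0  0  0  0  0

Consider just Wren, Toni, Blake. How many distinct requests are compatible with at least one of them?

6

The union of neighbours of {Wren, Toni, Blake} is {A, B, C, E, F, H}, which has 6 elements.
Since |N(S)| = 6 ≥ |S| = 3, Hall's condition holds for this subset.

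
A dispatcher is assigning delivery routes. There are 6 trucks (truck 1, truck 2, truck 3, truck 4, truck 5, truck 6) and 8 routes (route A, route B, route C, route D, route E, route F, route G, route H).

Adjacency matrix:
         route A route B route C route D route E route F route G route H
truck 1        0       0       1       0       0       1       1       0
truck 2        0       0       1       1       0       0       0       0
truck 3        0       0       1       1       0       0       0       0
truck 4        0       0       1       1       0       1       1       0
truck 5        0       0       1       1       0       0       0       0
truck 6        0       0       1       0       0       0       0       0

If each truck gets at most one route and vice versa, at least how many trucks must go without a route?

2

A valid assignment of size 4: truck 1→route F, truck 2→route C, truck 3→route D, truck 4→route G.
The set {truck 2, truck 3, truck 5, truck 6} has only 2 neighbours ({route C, route D}), so by Hall's theorem at most 4 of the 6 trucks can be matched.
That matches 4 of the 6, leaving 2 unmatched; no matching can do better.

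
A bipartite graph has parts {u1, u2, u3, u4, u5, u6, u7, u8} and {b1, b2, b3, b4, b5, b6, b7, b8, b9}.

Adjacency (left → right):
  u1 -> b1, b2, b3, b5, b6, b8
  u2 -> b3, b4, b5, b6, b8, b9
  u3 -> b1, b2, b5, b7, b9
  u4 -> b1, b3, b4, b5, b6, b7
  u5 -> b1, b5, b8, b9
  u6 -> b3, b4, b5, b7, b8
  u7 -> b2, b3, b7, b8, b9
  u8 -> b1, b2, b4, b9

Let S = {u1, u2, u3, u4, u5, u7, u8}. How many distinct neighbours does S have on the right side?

9

The union of neighbours of {u1, u2, u3, u4, u5, u7, u8} is {b1, b2, b3, b4, b5, b6, b7, b8, b9}, which has 9 elements.
Since |N(S)| = 9 ≥ |S| = 7, Hall's condition holds for this subset.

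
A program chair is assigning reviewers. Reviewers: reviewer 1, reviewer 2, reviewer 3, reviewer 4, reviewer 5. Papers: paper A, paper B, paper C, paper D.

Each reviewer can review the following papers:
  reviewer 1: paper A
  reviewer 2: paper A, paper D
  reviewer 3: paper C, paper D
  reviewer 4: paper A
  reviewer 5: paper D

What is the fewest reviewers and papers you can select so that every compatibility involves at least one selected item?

3

The 3 edges reviewer 1–paper A, reviewer 2–paper D, reviewer 3–paper C form a matching, so any vertex cover needs at least 3 vertices (one per matched edge).
Conversely {reviewer 3, paper A, paper D} meets every edge and has exactly 3 vertices, so 3 is optimal.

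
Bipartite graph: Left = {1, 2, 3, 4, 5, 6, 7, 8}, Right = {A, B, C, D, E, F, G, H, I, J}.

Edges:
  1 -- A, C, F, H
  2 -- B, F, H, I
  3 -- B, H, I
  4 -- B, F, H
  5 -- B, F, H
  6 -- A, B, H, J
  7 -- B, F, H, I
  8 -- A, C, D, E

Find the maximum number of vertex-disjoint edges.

One maximum matching: 1-C, 2-H, 3-I, 4-F, 5-B, 6-J, 8-E.
The set {2, 3, 4, 5, 7} has only 4 neighbours ({B, F, H, I}), so by Hall's theorem at most 7 of the 8 left vertices can be matched.

7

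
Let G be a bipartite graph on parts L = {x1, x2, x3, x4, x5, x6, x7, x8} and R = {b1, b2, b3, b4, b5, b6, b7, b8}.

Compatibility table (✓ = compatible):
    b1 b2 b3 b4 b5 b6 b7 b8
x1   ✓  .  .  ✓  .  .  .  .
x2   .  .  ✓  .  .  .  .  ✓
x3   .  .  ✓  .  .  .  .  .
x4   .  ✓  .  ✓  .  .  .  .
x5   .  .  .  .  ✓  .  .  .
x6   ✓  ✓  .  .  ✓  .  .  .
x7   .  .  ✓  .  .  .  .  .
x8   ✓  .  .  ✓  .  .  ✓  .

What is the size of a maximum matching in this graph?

A valid assignment of size 7: x1→b1, x2→b8, x3→b3, x4→b4, x5→b5, x6→b2, x8→b7.
The set {x3, x7} has only 1 neighbour ({b3}), so by Hall's theorem at most 7 of the 8 left vertices can be matched.

7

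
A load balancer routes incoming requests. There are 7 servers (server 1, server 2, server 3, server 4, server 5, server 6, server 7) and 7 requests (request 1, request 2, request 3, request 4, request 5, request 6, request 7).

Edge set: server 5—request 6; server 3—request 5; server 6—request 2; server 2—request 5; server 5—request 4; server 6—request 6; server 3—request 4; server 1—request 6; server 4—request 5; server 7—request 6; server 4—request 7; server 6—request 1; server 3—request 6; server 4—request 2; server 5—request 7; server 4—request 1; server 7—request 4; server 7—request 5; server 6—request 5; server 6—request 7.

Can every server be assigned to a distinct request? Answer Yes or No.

The set {server 1, server 2, server 3, server 7} has only 3 neighbours ({request 4, request 5, request 6}), so by Hall's theorem at most 6 of the 7 servers can be matched.
Hence no matching covers every server.

No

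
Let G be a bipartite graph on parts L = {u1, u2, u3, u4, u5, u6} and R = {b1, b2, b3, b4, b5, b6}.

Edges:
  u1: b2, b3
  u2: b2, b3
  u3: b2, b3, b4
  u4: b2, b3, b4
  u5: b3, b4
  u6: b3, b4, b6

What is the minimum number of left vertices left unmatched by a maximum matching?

A valid assignment of size 4: u1→b2, u2→b3, u3→b4, u6→b6.
The set {u1, u2, u3, u4, u5} has only 3 neighbours ({b2, b3, b4}), so by Hall's theorem at most 4 of the 6 left vertices can be matched.
That matches 4 of the 6, leaving 2 unmatched; no matching can do better.

2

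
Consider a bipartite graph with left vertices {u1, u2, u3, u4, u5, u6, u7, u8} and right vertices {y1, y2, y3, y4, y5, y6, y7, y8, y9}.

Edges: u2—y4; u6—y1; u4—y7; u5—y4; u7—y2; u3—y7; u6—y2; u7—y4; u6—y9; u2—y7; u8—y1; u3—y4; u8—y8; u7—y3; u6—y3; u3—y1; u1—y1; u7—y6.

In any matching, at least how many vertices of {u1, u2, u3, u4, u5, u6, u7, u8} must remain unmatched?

2

One maximum matching: u1→y1, u2→y4, u3→y7, u6→y2, u7→y3, u8→y8.
The set {u1, u2, u3, u4, u5} has only 3 neighbours ({y1, y4, y7}), so by Hall's theorem at most 6 of the 8 left vertices can be matched.
That matches 6 of the 8, leaving 2 unmatched; no matching can do better.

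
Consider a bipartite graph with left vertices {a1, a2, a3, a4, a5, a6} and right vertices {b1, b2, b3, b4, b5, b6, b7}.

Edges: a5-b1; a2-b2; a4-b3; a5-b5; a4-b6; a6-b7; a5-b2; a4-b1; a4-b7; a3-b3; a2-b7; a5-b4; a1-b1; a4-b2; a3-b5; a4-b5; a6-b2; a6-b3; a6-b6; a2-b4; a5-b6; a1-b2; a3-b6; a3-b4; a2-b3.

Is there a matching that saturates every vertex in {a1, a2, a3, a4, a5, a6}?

One maximum matching: a1–b2, a2–b7, a3–b6, a4–b1, a5–b5, a6–b3.
Every left vertex is matched, so this matching saturates all of them.

Yes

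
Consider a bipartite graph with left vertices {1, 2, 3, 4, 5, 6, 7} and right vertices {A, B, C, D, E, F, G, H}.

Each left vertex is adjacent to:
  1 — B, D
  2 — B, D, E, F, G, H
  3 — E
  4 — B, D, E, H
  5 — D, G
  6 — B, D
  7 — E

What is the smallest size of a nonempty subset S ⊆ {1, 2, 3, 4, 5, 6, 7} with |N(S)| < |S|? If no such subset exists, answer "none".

Take S = {3, 7}. Its neighbourhood is {E}, so |N(S)| = 1 < |S| = 2.
No single vertex violates Hall's condition since each has at least one neighbour, so 2 is the minimum.

2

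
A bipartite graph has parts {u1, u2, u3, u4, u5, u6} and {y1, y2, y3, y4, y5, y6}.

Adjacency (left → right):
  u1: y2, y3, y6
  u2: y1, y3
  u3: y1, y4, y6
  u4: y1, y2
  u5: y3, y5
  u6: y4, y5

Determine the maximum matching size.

One maximum matching: u1→y6, u2→y3, u3→y1, u4→y2, u5→y5, u6→y4.
All 6 left vertices are matched, so no larger matching exists.

6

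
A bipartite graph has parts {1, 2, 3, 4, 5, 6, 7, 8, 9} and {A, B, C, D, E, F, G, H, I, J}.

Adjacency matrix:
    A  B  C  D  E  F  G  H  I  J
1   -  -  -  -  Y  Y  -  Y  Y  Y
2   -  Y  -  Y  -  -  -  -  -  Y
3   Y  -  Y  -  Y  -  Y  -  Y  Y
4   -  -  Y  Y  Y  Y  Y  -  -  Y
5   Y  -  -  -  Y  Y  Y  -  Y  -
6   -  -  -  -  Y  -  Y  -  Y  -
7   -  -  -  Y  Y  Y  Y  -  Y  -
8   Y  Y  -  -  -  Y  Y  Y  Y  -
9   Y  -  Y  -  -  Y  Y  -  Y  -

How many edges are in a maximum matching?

For example, pair 1→H, 2→B, 3→J, 4→E, 5→F, 6→I, 7→D, 8→A, 9→G.
This saturates every left vertex, so 9 is the maximum.

9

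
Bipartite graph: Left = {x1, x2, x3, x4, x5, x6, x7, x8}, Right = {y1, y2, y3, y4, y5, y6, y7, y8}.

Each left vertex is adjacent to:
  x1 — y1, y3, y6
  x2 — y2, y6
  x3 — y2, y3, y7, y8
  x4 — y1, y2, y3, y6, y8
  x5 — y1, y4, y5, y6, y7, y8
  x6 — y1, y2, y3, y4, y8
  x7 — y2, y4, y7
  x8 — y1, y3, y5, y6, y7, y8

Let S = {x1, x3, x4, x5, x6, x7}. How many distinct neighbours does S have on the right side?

The union of neighbours of {x1, x3, x4, x5, x6, x7} is {y1, y2, y3, y4, y5, y6, y7, y8}, which has 8 elements.
Since |N(S)| = 8 ≥ |S| = 6, Hall's condition holds for this subset.

8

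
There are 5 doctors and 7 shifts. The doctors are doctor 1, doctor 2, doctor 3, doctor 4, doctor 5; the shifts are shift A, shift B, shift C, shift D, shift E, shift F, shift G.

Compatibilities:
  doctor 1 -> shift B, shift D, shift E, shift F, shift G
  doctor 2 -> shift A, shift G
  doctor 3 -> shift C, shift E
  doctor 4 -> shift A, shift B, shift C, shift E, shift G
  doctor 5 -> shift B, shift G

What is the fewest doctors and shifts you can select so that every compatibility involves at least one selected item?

The 5 edges doctor 1–shift F, doctor 2–shift A, doctor 3–shift E, doctor 4–shift B, doctor 5–shift G form a matching, so any vertex cover needs at least 5 vertices (one per matched edge).
Conversely {doctor 1, doctor 2, doctor 3, doctor 4, doctor 5} meets every edge and has exactly 5 vertices, so 5 is optimal.

5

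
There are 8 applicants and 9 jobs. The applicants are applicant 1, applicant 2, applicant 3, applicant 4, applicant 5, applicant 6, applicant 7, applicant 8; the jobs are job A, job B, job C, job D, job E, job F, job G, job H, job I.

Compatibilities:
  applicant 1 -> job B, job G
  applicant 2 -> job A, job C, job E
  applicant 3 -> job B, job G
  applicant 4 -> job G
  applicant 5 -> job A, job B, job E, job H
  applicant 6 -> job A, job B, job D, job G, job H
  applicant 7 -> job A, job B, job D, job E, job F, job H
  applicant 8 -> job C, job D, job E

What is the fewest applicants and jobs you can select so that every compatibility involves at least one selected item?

7

The 7 edges applicant 1–job B, applicant 2–job E, applicant 3–job G, applicant 5–job A, applicant 6–job H, applicant 7–job F, applicant 8–job D form a matching, so any vertex cover needs at least 7 vertices (one per matched edge).
Conversely {applicant 2, applicant 5, applicant 6, applicant 7, applicant 8, job B, job G} meets every edge and has exactly 7 vertices, so 7 is optimal.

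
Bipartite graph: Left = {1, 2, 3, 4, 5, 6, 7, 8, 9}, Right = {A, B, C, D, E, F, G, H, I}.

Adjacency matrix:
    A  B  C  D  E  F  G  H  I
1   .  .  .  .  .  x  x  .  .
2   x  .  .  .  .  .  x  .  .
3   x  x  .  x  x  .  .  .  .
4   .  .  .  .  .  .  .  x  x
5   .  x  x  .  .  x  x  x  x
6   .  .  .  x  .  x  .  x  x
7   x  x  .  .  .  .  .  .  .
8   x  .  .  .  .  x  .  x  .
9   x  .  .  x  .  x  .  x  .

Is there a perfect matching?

For example, pair 1–G, 2–A, 3–E, 4–I, 5–C, 6–D, 7–B, 8–H, 9–F.
Every left vertex is matched, so this is a perfect matching.

Yes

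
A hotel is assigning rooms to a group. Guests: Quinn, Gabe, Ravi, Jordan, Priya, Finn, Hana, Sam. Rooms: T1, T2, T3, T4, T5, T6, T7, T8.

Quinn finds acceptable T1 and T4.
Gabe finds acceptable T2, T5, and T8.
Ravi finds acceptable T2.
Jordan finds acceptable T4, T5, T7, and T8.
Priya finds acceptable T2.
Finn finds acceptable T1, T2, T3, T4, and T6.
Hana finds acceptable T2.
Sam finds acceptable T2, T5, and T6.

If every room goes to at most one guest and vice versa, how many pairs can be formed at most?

A valid assignment of size 6: Quinn-T1, Gabe-T8, Ravi-T2, Jordan-T7, Finn-T4, Sam-T5.
The set {Ravi, Priya, Hana} has only 1 neighbour ({T2}), so by Hall's theorem at most 6 of the 8 guests can be matched.

6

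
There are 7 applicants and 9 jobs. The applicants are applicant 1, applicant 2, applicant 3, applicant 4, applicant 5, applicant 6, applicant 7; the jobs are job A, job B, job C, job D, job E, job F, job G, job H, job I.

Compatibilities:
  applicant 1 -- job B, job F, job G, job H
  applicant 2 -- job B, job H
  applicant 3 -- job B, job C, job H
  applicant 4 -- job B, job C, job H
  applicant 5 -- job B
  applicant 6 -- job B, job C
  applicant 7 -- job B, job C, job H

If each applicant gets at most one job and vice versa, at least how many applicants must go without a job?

3

For example, pair applicant 1-job G, applicant 2-job B, applicant 3-job C, applicant 4-job H.
The set {applicant 2, applicant 3, applicant 4, applicant 5, applicant 6, applicant 7} has only 3 neighbours ({job B, job C, job H}), so by Hall's theorem at most 4 of the 7 applicants can be matched.
That matches 4 of the 7, leaving 3 unmatched; no matching can do better.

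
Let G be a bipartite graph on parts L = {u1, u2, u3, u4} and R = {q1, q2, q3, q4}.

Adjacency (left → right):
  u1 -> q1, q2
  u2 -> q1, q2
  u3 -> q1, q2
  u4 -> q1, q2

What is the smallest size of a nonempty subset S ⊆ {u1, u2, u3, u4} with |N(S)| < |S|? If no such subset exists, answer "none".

Take S = {u1, u2, u3}. Its neighbourhood is {q1, q2}, so |N(S)| = 2 < |S| = 3.
Every subset of size less than 3 has at least as many neighbours as members, so 3 is the minimum.

3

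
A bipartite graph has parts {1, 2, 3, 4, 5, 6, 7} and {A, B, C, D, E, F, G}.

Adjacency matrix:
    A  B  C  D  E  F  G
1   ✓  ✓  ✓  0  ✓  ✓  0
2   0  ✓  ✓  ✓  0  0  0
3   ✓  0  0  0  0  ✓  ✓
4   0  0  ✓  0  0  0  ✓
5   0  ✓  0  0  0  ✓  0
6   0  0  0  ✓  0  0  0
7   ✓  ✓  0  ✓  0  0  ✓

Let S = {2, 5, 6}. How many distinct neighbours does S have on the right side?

4

The union of neighbours of {2, 5, 6} is {B, C, D, F}, which has 4 elements.
Since |N(S)| = 4 ≥ |S| = 3, Hall's condition holds for this subset.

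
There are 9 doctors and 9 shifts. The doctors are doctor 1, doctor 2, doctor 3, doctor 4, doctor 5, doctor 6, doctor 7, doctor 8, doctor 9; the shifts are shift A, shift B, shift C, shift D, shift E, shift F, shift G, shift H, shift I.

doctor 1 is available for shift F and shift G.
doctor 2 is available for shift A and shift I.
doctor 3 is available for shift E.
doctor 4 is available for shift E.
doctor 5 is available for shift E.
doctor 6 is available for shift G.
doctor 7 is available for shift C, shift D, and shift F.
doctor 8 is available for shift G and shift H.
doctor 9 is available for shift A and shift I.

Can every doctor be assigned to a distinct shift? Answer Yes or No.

The set {doctor 3, doctor 4, doctor 5} has only 1 neighbour ({shift E}), so by Hall's theorem at most 7 of the 9 doctors can be matched.
Hence no matching covers every doctor.

No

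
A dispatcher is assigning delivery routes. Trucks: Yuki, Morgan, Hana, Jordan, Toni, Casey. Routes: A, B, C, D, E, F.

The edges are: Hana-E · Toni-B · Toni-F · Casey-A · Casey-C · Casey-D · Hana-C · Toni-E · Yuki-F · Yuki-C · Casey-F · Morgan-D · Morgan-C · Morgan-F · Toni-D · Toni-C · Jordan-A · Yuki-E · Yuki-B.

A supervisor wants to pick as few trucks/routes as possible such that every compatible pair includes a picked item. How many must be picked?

6

{Yuki, Morgan, Hana, Jordan, Toni, Casey} is a vertex cover of size 6: every edge has an endpoint in this set.
No smaller cover exists because Yuki–B, Morgan–C, Hana–E, Jordan–A, Toni–D, Casey–F is a matching of size 6, and a cover must include an endpoint of each of these disjoint edges (König's theorem).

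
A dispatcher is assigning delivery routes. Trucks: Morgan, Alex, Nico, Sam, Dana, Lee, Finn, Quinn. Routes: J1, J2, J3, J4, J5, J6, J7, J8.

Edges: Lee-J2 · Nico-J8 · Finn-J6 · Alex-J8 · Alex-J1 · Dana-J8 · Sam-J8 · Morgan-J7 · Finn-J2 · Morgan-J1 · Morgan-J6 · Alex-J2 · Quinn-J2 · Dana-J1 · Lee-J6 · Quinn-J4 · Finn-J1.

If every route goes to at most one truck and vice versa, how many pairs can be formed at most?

One maximum matching: Morgan–J7, Alex–J2, Nico–J8, Dana–J1, Lee–J6, Quinn–J4.
The set {Alex, Nico, Sam, Dana, Lee, Finn} has only 4 neighbours ({J1, J2, J6, J8}), so by Hall's theorem at most 6 of the 8 trucks can be matched.

6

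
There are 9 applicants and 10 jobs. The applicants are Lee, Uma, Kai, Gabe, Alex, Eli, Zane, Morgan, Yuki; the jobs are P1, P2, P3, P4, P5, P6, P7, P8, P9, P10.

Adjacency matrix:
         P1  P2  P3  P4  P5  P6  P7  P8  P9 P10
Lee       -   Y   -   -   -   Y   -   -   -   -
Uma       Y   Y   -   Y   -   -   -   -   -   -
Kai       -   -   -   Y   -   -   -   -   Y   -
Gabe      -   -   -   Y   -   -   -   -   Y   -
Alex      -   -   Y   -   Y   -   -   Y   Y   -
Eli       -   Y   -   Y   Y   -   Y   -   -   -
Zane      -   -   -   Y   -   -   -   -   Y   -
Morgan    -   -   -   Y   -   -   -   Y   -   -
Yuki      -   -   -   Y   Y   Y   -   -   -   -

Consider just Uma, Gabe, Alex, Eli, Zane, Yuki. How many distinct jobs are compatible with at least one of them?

The union of neighbours of {Uma, Gabe, Alex, Eli, Zane, Yuki} is {P1, P2, P3, P4, P5, P6, P7, P8, P9}, which has 9 elements.
Since |N(S)| = 9 ≥ |S| = 6, Hall's condition holds for this subset.

9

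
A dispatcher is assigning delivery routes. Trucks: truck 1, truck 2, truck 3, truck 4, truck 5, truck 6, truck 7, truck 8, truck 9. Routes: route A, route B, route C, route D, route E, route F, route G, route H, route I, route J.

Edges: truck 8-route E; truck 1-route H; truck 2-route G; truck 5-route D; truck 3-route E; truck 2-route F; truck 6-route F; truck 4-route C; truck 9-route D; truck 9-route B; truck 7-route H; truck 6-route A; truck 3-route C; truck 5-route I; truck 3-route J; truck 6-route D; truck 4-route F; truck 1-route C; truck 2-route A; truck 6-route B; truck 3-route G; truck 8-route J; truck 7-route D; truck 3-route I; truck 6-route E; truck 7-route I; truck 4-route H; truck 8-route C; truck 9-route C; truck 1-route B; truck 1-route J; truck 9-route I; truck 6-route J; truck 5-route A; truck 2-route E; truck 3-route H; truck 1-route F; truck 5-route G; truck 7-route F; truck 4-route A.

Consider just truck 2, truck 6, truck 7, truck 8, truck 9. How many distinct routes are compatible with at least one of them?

The union of neighbours of {truck 2, truck 6, truck 7, truck 8, truck 9} is {route A, route B, route C, route D, route E, route F, route G, route H, route I, route J}, which has 10 elements.
Since |N(S)| = 10 ≥ |S| = 5, Hall's condition holds for this subset.

10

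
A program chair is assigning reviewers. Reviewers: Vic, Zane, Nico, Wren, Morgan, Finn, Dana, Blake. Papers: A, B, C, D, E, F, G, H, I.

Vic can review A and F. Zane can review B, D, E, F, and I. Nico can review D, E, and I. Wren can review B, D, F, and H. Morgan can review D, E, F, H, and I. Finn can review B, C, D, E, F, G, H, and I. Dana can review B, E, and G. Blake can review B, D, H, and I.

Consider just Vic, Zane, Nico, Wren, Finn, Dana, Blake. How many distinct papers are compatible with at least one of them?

The union of neighbours of {Vic, Zane, Nico, Wren, Finn, Dana, Blake} is {A, B, C, D, E, F, G, H, I}, which has 9 elements.
Since |N(S)| = 9 ≥ |S| = 7, Hall's condition holds for this subset.

9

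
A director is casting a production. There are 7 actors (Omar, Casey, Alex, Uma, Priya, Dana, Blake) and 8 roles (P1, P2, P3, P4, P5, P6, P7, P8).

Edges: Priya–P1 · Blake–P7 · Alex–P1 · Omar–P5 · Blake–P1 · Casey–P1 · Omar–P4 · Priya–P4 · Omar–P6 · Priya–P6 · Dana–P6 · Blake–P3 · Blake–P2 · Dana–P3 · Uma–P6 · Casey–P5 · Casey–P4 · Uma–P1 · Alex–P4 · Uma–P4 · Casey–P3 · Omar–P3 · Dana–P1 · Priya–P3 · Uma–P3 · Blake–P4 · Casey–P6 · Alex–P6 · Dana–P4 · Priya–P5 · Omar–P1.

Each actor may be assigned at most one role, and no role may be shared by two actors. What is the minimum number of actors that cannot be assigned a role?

1

A valid assignment of size 6: Omar→P3, Casey→P5, Alex→P4, Uma→P6, Priya→P1, Blake→P2.
The set {Omar, Casey, Alex, Uma, Priya, Dana} has only 5 neighbours ({P1, P3, P4, P5, P6}), so by Hall's theorem at most 6 of the 7 actors can be matched.
That matches 6 of the 7, leaving 1 unmatched; no matching can do better.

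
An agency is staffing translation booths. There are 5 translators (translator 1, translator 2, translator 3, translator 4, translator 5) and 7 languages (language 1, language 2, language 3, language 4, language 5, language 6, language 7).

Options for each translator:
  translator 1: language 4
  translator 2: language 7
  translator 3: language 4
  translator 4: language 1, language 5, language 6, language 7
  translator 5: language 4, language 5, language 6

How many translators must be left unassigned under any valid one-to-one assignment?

For example, pair translator 1→language 4, translator 2→language 7, translator 4→language 1, translator 5→language 6.
The set {translator 1, translator 3} has only 1 neighbour ({language 4}), so by Hall's theorem at most 4 of the 5 translators can be matched.
That matches 4 of the 5, leaving 1 unmatched; no matching can do better.

1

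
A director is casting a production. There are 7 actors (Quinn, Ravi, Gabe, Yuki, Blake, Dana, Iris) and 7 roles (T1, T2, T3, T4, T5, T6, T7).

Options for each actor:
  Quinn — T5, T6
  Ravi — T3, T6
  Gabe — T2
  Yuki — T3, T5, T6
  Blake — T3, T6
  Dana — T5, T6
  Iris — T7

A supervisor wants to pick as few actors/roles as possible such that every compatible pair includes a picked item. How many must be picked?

5

A maximum matching has 5 edges (e.g. Quinn–T5, Ravi–T3, Gabe–T2, Yuki–T6, Iris–T7).
By König's theorem the minimum vertex cover has the same size. One such cover is {Gabe, Iris, T3, T5, T6}.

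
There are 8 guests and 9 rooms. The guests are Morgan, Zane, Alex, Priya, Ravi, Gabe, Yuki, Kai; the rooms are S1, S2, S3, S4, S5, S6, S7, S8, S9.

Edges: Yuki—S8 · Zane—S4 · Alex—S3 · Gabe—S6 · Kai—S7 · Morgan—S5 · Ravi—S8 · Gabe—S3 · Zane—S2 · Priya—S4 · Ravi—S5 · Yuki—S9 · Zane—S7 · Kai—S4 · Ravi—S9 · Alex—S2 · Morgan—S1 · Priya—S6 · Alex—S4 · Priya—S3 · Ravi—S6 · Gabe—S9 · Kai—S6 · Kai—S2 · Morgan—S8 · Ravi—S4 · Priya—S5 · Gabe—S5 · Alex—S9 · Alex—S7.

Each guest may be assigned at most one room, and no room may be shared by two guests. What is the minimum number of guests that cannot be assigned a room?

A valid assignment of size 8: Morgan→S1, Zane→S4, Alex→S7, Priya→S3, Ravi→S6, Gabe→S9, Yuki→S8, Kai→S2.
This saturates every guest, so 8 is the maximum.
That matches 8 of the 8, leaving 0 unmatched; no matching can do better.

0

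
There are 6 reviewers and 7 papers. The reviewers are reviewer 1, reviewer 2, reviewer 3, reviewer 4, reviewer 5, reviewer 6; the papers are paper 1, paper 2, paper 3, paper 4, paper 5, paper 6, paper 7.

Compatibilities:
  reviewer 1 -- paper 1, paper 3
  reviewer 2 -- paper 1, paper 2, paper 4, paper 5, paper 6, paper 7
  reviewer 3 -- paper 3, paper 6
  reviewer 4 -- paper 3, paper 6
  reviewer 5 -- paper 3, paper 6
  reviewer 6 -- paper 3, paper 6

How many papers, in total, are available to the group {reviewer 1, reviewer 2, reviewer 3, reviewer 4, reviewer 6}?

7

The union of neighbours of {reviewer 1, reviewer 2, reviewer 3, reviewer 4, reviewer 6} is {paper 1, paper 2, paper 3, paper 4, paper 5, paper 6, paper 7}, which has 7 elements.
Since |N(S)| = 7 ≥ |S| = 5, Hall's condition holds for this subset.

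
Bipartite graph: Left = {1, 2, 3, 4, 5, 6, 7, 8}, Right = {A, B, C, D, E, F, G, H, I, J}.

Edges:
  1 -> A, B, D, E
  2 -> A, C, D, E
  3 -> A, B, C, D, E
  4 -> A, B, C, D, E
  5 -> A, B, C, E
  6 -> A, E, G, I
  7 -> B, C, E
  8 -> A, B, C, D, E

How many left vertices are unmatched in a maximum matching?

2

A valid assignment of size 6: 1-E, 2-C, 3-A, 4-D, 5-B, 6-I.
The set {1, 2, 3, 4, 5, 7, 8} has only 5 neighbours ({A, B, C, D, E}), so by Hall's theorem at most 6 of the 8 left vertices can be matched.
That matches 6 of the 8, leaving 2 unmatched; no matching can do better.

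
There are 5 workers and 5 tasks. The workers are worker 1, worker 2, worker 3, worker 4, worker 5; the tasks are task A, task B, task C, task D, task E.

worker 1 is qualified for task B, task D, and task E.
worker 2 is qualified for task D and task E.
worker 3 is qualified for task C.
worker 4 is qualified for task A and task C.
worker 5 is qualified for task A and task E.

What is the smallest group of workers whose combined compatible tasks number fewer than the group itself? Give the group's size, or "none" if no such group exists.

none

A matching saturating every worker exists, for instance worker 1→task B, worker 2→task D, worker 3→task C, worker 4→task A, worker 5→task E.
By Hall's marriage theorem, this means |N(S)| ≥ |S| for every subset S, so no violating subset exists.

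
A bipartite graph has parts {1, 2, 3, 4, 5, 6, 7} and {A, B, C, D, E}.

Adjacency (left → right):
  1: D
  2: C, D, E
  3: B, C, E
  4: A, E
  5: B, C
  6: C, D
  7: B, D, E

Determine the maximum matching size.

5

A valid assignment of size 5: 1-D, 2-C, 3-E, 4-A, 5-B.
The set {1, 2, 3, 5, 6, 7} has only 4 neighbours ({B, C, D, E}), so by Hall's theorem at most 5 of the 7 left vertices can be matched.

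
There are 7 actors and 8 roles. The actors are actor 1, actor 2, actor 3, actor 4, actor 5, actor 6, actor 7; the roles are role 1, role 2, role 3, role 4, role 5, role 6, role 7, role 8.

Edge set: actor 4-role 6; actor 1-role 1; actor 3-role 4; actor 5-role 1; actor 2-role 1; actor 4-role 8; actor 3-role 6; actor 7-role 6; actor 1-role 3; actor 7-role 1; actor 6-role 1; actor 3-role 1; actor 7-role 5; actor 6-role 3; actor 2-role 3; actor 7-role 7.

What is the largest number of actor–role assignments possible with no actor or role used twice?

For example, pair actor 1-role 1, actor 2-role 3, actor 3-role 6, actor 4-role 8, actor 7-role 5.
The set {actor 1, actor 2, actor 5, actor 6} has only 2 neighbours ({role 1, role 3}), so by Hall's theorem at most 5 of the 7 actors can be matched.

5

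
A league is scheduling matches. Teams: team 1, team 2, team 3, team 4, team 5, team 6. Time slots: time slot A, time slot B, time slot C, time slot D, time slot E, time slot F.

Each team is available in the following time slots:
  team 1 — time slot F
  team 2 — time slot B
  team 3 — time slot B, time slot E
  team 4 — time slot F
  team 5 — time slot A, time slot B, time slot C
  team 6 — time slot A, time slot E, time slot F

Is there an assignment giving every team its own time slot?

No

The set {team 1, team 4} has only 1 neighbour ({time slot F}), so by Hall's theorem at most 5 of the 6 teams can be matched.
Hence no matching covers every team.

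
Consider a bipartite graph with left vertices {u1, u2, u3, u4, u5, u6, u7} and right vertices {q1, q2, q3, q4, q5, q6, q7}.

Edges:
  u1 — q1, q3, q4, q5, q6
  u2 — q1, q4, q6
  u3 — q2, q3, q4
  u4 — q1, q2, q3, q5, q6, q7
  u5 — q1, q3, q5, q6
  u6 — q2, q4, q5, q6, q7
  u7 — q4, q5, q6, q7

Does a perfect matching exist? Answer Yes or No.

For example, pair u1→q3, u2→q1, u3→q2, u4→q7, u5→q5, u6→q4, u7→q6.
Every left vertex is matched, so this is a perfect matching.

Yes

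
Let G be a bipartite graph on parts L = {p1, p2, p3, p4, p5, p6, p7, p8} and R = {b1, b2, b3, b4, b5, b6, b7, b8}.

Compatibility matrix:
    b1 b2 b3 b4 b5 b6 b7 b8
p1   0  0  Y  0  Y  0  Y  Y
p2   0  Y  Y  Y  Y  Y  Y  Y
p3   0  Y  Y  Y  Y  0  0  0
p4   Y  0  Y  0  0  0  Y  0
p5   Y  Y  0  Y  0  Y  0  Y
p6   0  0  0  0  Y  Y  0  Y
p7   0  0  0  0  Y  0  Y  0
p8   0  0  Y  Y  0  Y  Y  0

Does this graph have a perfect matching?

For example, pair p1-b8, p2-b4, p3-b2, p4-b1, p5-b6, p6-b5, p7-b7, p8-b3.
All 8 left vertices are covered.

Yes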